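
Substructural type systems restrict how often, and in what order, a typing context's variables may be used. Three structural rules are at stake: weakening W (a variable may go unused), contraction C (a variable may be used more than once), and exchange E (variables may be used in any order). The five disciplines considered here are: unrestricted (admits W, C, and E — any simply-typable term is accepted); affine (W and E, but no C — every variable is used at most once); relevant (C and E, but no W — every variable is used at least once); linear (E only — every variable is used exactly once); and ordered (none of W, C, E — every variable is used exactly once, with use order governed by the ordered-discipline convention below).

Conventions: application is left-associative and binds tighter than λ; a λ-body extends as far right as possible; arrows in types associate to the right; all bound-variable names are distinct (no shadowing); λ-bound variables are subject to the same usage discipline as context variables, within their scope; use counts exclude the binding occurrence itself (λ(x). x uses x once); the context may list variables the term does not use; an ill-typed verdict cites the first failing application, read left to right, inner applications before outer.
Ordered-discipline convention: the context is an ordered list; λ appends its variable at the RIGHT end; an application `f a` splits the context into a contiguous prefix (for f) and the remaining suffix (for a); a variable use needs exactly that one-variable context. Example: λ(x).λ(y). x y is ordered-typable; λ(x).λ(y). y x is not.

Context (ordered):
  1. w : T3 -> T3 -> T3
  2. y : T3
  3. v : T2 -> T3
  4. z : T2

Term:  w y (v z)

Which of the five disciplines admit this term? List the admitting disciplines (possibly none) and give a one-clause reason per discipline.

admitted in: ordered, linear, affine, relevant, unrestricted
counts: w ×1; y ×1; v ×1; z ×1
order of uses: w, y, v, z
typing: well-typed — term : T3
ordered: ✓ — w, y, v, z once each; derivable with no W/C/E
linear: ✓ — single use per variable (w, y, v, z)
affine: ✓ — none of w, y, v, z used more than once
relevant: ✓ — every one of w, y, v, z appears
unrestricted: ✓ — simply typable at T3; W, C, E all held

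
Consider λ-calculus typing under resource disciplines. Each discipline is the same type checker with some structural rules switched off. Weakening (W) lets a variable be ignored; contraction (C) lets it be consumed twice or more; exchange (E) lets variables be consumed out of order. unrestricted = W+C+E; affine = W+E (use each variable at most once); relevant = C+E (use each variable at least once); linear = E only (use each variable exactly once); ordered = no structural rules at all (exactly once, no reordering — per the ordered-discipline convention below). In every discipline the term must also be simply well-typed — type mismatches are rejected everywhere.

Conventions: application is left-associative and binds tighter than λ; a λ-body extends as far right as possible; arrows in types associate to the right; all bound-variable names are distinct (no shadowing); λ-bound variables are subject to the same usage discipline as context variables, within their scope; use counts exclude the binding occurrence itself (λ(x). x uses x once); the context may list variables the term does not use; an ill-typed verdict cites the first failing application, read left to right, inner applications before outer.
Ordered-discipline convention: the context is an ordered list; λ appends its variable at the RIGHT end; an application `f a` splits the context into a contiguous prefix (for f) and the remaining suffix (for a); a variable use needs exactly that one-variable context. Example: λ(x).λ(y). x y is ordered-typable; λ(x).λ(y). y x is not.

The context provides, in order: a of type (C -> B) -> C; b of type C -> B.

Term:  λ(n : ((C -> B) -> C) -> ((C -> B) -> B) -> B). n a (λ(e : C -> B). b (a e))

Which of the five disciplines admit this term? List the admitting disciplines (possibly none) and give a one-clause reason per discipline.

admitting disciplines: relevant, unrestricted
variable uses: a ×2; b ×1; n [bound] ×1; e [bound] ×1
left-to-right use order: n, a, b, a, e
typing: well-typed — term : (((C -> B) -> C) -> ((C -> B) -> B) -> B) -> B
ordered: ✗, uses contraction: a ×2
linear: ✗, uses contraction: a ×2
affine: ✗, uses contraction: a ×2
relevant: ✓, none of a, b, n, e goes unused
unrestricted: ✓, well-typed at (((C -> B) -> C) -> ((C -> B) -> B) -> B) -> B; no restrictions here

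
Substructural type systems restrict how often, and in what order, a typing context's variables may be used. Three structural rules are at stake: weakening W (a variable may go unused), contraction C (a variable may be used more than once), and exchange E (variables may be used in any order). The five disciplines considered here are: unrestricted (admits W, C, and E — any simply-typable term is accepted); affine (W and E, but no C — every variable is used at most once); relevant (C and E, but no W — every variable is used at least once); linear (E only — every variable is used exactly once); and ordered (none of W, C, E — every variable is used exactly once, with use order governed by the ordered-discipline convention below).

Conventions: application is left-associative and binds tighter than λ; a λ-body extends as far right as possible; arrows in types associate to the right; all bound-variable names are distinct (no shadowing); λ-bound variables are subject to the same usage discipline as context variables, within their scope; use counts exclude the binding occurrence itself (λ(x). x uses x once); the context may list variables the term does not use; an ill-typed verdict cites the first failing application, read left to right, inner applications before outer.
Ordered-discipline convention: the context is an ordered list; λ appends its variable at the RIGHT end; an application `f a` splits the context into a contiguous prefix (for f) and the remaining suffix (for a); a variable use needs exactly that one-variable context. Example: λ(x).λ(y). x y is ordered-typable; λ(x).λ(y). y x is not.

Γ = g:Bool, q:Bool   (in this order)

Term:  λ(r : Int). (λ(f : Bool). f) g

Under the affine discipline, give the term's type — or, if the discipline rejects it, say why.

term : Int → Bool
usage: g ×1; q ×0; r (bound) ×0; f (bound) ×1
order of uses: f, g
typing: well-typed — term : Int → Bool
across the five disciplines: ordered ✗, linear ✗, affine ✓, relevant ✗, unrestricted ✓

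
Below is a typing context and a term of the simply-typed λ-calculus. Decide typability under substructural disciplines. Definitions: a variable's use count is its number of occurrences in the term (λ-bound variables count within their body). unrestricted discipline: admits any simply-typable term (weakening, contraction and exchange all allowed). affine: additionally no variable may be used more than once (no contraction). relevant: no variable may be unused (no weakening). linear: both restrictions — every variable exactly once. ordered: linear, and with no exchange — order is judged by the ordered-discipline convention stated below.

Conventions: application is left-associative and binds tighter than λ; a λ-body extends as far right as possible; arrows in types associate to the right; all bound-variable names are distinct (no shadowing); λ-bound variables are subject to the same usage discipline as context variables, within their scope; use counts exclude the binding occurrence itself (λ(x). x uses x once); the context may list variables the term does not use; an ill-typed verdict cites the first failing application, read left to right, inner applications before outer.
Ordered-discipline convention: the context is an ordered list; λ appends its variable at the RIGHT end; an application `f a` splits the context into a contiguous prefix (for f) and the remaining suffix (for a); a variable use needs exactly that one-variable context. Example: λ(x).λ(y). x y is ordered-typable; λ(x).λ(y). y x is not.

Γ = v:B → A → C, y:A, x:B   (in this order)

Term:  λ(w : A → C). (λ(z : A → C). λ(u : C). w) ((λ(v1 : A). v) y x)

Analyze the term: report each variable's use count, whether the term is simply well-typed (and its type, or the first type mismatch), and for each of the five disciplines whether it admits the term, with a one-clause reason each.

variable uses: v ×1; y ×1; x ×1; w (λ-bound) ×1; z (λ-bound) ×0; u (λ-bound) ×0; v1 (λ-bound) ×0
order of uses: w, v, y, x
typing: the term checks, with type (A → C) → C → A → C
ordered ✗ (needs weakening: z, u, v1 unused)
linear ✗ (needs weakening: z, u, v1 unused)
affine ✓ (v, y, x, w, z, u, v1: no repeats, contraction unneeded)
relevant ✗ (needs weakening: z, u, v1 unused)
unrestricted ✓ (type-checks ((A → C) → C → A → C) and nothing is barred)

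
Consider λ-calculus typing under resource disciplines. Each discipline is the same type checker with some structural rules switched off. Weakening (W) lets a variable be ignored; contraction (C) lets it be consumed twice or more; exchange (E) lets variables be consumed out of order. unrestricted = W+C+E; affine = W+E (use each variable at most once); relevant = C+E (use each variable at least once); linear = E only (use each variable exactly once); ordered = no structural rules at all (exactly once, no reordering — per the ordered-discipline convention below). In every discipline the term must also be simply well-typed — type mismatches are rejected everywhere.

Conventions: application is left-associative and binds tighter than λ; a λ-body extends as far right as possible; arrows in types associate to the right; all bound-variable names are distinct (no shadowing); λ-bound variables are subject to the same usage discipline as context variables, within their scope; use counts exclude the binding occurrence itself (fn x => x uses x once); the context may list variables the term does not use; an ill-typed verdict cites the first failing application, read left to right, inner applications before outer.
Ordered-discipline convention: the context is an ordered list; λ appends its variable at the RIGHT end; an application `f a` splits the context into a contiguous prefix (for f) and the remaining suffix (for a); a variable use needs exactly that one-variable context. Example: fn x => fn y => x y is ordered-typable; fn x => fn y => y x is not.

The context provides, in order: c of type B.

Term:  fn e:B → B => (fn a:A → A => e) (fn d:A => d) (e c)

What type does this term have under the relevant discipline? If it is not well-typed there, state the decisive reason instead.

not well-typed under relevant — a never used (weakening)
usage: c ×1; e (bound) ×2; a (bound) ×0; d (bound) ×1
order of uses: e, d, e, c
typing: ✓ — (B → B) → B
across the five disciplines: ordered ✗ | linear ✗ | affine ✗ | relevant ✗ | unrestricted ✓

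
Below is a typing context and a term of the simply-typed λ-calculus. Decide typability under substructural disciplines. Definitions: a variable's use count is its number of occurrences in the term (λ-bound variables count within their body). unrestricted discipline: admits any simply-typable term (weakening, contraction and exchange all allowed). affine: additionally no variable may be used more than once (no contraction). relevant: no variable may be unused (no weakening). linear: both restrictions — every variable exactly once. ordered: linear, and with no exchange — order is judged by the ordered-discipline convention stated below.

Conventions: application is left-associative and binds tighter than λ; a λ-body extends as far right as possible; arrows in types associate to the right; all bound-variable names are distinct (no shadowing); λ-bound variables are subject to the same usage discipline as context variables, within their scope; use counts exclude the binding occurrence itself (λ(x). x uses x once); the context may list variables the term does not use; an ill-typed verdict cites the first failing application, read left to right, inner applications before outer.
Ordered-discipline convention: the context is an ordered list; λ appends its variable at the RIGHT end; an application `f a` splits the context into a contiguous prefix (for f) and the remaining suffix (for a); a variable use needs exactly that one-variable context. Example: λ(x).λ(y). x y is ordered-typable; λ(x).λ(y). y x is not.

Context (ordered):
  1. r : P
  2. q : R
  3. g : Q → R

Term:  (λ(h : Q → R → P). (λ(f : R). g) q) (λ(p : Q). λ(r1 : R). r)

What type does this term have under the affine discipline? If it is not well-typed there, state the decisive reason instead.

term : Q → R
use counts: r=1; q=1; g=1; h (bound)=0; f (bound)=0; p (bound)=0; r1 (bound)=0
left-to-right use order: g, q, r
typing: well-typed — term : Q → R
summary: ordered ✗ · linear ✗ · affine ✓ · relevant ✗ · unrestricted ✓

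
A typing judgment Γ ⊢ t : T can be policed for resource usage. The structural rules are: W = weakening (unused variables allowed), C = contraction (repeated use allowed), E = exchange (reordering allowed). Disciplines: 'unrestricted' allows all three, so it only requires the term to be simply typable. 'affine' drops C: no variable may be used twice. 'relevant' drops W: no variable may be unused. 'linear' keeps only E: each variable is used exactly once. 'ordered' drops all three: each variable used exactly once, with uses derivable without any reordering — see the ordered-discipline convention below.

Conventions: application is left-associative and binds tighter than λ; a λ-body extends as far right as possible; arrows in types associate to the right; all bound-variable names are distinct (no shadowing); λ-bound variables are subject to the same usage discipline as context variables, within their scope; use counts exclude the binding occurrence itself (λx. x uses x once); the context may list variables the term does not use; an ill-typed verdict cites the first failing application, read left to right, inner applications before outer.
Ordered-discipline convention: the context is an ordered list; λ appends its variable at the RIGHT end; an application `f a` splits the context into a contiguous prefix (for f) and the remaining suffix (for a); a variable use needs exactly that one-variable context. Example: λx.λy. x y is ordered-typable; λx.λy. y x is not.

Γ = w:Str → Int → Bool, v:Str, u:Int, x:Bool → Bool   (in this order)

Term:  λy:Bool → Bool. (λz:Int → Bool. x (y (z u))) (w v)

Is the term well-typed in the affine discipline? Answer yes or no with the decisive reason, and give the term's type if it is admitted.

yes — no duplicate uses among w, v, u, x, y, z; term : (Bool → Bool) → Bool
counts: w: 1; v: 1; u: 1; x: 1; y [bound]: 1; z [bound]: 1
order of uses: x, y, z, u, w, v
typing: the term checks, with type (Bool → Bool) → Bool
per-discipline verdicts: ordered ✗ | linear ✓ | affine ✓ | relevant ✓ | unrestricted ✓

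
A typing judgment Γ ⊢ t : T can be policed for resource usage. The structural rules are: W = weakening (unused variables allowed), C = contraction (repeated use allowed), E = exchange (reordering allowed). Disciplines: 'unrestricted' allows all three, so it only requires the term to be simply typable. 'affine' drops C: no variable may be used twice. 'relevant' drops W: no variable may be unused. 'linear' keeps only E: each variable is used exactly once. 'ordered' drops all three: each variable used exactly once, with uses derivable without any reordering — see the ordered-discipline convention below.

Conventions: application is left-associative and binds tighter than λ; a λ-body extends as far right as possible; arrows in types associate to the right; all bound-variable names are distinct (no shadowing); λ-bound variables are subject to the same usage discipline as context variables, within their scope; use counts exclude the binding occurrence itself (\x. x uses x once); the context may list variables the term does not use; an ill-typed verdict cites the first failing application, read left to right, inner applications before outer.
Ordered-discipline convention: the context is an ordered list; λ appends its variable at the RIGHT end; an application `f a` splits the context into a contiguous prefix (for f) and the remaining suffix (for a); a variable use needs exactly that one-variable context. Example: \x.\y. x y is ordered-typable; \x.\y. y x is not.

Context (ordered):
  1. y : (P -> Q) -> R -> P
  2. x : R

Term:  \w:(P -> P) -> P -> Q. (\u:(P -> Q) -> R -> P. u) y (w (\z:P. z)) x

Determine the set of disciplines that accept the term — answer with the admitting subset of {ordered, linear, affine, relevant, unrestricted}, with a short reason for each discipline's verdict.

accepted by: linear, affine, relevant, unrestricted
counts: y=1, x=1, w (λ-bound)=1, u (λ-bound)=1, z (λ-bound)=1
use order (left to right): u, y, w, z, x
typing: well-typed at ((P -> P) -> P -> Q) -> P
ordered: ✗ — no ordered split (uses run u, y, w, z, x)
linear: ✓ — exactly-once usage across y, x, w, u, z
affine: ✓ — none of y, x, w, u, z used more than once
relevant: ✓ — every one of y, x, w, u, z appears
unrestricted: ✓ — simply typable at ((P -> P) -> P -> Q) -> P; W, C, E all held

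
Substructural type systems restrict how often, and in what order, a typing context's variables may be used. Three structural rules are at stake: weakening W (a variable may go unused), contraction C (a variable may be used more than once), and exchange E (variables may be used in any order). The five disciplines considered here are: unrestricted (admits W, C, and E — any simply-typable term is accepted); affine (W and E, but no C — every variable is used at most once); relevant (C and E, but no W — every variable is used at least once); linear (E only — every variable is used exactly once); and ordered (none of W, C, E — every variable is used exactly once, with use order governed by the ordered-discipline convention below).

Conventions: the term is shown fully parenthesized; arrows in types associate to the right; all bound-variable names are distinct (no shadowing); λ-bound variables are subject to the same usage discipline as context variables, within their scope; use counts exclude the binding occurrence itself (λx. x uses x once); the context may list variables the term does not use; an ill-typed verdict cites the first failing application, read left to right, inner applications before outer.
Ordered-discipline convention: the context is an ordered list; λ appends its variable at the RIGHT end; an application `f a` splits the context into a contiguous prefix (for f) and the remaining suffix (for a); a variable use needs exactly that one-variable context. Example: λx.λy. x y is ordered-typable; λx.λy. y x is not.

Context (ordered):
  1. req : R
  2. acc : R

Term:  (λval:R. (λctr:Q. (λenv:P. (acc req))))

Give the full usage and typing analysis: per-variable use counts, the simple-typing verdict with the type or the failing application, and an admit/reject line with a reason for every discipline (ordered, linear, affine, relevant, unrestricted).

use counts: req ×1; acc ×1; val (bound) ×0; ctr (bound) ×0; env (bound) ×0
left-to-right use order: acc, req
typing: ill-typed: non-function type R applied to an argument
ordered: ✗ — not simply typable
linear: ✗ — fails simple typing
affine: ✗ — a type mismatch blocks all five
relevant: ✗ — the type mismatch rejects it
unrestricted: ✗ — not simply typable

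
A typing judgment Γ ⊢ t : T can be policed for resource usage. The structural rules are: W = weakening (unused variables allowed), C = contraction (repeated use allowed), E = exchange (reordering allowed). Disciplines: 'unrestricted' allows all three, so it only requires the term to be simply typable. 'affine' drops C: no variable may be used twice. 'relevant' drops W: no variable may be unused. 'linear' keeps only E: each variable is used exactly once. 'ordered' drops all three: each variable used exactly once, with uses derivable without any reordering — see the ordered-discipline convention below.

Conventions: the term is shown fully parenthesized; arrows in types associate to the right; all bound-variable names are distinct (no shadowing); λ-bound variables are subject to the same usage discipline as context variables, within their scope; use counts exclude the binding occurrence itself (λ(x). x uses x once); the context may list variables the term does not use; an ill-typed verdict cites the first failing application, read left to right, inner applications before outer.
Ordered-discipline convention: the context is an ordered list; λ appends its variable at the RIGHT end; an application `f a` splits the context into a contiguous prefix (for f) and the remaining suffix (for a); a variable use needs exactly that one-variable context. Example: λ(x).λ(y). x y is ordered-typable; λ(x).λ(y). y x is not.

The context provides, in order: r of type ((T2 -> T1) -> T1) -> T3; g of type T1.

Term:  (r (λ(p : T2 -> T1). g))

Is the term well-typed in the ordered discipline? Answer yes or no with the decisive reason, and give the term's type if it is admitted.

no — p left unused
usage: r=1; g=1; p [bound]=0
use order (left to right): r, g
typing: well-typed — term : T3
per-discipline verdicts: ordered ✗; linear ✗; affine ✓; relevant ✗; unrestricted ✓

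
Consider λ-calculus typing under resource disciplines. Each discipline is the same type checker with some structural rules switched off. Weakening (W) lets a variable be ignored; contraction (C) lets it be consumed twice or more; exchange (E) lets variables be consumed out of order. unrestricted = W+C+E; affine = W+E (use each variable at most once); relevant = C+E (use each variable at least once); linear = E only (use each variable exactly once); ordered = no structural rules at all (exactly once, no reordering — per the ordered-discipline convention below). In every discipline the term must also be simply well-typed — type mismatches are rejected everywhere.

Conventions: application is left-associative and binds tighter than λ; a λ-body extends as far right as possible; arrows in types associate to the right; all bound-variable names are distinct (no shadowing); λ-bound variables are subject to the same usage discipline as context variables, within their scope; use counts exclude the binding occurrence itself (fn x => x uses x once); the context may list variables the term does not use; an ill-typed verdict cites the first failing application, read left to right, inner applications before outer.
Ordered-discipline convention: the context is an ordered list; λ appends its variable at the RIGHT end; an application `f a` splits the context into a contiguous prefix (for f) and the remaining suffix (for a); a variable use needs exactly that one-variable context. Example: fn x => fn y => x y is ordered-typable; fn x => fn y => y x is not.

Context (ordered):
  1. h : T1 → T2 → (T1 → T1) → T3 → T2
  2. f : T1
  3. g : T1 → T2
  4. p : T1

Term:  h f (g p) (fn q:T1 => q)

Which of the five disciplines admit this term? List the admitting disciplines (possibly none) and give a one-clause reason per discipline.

admitting disciplines: ordered, linear, affine, relevant, unrestricted
use counts: h ×1, f ×1, g ×1, p ×1, q (λ-bound) ×1
use order (left to right): h, f, g, p, q
typing: well-typed — term : T3 → T2
ordered: ✓, single-use (h, f, g, p, q), ordered derivation ok
linear: ✓, each of h, f, g, p, q used exactly once
affine: ✓, no duplicate uses among h, f, g, p, q
relevant: ✓, every one of h, f, g, p, q appears
unrestricted: ✓, simply typable at T3 → T2; W, C, E all held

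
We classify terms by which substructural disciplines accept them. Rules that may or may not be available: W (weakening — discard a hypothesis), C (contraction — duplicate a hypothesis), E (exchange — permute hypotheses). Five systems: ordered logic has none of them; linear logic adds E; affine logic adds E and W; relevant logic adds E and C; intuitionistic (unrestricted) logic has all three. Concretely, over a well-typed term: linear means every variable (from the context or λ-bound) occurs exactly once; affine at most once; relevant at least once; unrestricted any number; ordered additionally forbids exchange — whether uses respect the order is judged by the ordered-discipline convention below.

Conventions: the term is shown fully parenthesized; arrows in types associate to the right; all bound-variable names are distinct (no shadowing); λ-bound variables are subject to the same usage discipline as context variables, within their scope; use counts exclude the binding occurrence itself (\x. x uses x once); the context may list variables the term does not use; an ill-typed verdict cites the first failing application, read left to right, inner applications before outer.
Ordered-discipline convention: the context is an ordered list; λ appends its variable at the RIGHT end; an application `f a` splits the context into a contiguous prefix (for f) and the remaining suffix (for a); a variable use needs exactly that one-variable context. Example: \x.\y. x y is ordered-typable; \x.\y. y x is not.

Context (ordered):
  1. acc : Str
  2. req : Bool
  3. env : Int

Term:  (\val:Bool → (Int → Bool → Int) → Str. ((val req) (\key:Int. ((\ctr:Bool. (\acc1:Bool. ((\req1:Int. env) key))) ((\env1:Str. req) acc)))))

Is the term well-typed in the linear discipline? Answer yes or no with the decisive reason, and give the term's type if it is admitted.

no — req ×2 used more than once (contraction); needs weakening: ctr, acc1, req1, env1 unused
usage: acc: 1×; req: 2×; env: 1×; val [bound]: 1×; key [bound]: 1×; ctr [bound]: 0×; acc1 [bound]: 0×; req1 [bound]: 0×; env1 [bound]: 0×
left-to-right use order: val, req, env, key, req, acc
typing: well-typed — term : (Bool → (Int → Bool → Int) → Str) → Str
summary: ordered ✗ | linear ✗ | affine ✗ | relevant ✗ | unrestricted ✓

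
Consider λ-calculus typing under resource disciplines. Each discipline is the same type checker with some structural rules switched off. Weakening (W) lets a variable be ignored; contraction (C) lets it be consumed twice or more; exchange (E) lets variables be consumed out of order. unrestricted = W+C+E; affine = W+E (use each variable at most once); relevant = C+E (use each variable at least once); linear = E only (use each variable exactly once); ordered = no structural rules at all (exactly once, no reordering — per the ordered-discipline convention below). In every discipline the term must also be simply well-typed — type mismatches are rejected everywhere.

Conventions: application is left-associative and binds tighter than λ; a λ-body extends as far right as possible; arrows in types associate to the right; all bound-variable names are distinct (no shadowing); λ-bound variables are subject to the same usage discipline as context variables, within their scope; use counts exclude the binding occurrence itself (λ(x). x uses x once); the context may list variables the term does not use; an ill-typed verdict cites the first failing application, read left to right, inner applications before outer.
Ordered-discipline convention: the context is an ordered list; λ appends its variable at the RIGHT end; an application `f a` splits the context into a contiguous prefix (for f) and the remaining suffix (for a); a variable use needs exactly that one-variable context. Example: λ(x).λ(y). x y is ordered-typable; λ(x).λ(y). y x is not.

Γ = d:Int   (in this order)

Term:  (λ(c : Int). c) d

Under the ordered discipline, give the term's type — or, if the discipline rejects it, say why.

term : Int
usage: d: 1×; c (bound): 1×
use order (left to right): c, d
typing: ✓ — Int
all disciplines: ordered ✓; linear ✓; affine ✓; relevant ✓; unrestricted ✓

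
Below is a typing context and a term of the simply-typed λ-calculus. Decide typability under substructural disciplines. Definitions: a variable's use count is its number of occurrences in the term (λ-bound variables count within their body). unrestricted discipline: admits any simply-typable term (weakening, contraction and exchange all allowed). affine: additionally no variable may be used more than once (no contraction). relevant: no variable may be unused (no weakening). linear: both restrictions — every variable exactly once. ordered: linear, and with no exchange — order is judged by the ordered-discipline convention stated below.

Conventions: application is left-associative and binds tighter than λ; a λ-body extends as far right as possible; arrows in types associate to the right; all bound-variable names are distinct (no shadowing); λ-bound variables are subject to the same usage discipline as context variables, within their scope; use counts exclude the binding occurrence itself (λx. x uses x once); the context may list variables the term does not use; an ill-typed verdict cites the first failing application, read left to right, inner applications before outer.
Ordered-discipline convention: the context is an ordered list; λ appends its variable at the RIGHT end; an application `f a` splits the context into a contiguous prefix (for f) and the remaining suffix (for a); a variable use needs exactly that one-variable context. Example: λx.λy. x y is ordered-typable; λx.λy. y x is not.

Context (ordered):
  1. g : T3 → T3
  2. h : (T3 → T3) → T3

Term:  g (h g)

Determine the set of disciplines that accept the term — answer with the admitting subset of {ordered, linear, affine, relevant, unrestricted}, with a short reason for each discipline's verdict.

admitting disciplines: relevant, unrestricted
variable uses: g: 2×; h: 1×
left-to-right use order: g, h, g
typing: the term checks, with type T3
ordered: ✗, uses contraction: g ×2
linear: ✗, uses contraction: g ×2
affine: ✗, uses contraction: g ×2
relevant: ✓, none of g, h goes unused
unrestricted: ✓, typability at T3 is all that's needed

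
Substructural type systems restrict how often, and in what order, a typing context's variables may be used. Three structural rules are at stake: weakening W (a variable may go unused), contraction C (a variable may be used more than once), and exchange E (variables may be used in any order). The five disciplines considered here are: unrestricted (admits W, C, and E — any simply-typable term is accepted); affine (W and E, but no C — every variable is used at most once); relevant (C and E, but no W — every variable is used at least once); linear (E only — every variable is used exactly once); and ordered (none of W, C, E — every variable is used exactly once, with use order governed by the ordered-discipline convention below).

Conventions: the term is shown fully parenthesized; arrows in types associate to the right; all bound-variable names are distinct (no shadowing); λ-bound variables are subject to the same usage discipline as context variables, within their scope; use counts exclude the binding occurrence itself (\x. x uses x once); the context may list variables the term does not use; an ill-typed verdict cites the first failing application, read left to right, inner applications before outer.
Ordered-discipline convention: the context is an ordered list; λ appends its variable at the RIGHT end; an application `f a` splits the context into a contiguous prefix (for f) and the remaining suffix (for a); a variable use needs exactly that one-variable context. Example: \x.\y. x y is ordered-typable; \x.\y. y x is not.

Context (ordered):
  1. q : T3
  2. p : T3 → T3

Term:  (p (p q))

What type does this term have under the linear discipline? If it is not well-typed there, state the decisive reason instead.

not well-typed under linear — uses contraction: p ×2
use counts: q: 1×; p: 2×
uses in reading order: p, p, q
typing: the term checks, with type T3
all disciplines: ordered ✗, linear ✗, affine ✗, relevant ✓, unrestricted ✓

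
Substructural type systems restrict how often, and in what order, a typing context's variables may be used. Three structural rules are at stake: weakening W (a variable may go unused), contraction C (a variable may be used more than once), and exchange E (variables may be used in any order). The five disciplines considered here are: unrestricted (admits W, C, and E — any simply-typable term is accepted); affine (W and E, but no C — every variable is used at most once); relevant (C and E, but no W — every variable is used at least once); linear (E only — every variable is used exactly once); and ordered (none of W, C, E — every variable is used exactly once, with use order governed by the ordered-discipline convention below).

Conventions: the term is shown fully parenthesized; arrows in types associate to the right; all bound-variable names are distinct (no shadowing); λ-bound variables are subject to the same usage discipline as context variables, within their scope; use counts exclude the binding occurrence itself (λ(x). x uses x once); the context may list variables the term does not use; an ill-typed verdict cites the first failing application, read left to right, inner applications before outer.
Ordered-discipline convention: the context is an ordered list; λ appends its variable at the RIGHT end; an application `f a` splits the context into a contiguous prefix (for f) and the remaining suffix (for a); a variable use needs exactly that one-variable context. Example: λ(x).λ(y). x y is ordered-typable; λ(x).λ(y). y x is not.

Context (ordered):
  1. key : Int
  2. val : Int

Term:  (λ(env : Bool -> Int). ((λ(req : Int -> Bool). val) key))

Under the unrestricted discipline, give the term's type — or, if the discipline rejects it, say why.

not well-typed under unrestricted — not simply typable
variable uses: key ×1; val ×1; env (bound) ×0; req (bound) ×0
left-to-right use order: val, key
typing: ill-typed: an application expects Int -> Bool but receives Int
summary: ordered ✗; linear ✗; affine ✗; relevant ✗; unrestricted ✗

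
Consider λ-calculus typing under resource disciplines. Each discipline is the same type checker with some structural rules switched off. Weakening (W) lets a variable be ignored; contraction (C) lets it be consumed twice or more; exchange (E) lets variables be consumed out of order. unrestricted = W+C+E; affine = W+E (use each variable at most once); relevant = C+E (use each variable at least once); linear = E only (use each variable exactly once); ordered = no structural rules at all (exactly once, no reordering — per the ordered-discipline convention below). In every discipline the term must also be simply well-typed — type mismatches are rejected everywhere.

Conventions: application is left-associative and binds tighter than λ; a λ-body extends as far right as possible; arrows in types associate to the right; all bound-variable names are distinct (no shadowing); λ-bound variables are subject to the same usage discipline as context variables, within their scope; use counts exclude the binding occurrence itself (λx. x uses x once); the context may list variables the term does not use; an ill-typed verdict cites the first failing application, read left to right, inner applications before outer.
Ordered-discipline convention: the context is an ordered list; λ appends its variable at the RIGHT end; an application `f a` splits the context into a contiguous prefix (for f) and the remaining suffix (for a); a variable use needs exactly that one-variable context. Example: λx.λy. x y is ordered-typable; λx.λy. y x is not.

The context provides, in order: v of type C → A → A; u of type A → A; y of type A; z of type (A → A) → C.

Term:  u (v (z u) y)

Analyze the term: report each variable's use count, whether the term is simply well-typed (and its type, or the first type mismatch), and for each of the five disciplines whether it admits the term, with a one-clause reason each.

counts: v=1; u=2; y=1; z=1
uses in reading order: u, v, z, u, y
typing: ✓ — A
ordered: ✗, repeated use of u ×2
linear: ✗, repeated use of u ×2
affine: ✗, repeated use of u ×2
relevant: ✓, at least one use each (v, u, y, z)
unrestricted: ✓, simply typable at A; W, C, E all held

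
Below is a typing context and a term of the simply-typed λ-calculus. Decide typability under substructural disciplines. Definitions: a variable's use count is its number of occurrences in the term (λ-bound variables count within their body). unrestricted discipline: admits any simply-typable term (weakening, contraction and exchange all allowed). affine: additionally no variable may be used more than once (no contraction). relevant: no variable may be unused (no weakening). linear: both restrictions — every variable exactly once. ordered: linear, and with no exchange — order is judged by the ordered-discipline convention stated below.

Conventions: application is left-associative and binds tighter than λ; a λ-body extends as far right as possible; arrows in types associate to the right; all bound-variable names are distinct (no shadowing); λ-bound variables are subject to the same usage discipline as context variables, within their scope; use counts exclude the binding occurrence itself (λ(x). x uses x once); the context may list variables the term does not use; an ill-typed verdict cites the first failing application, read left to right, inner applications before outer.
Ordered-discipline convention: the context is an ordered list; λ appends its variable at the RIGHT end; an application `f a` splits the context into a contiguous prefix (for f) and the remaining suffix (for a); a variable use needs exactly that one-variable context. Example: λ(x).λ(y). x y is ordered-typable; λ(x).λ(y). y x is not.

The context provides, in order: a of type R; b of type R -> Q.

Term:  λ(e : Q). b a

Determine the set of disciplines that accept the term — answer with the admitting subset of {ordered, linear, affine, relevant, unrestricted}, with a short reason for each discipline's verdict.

accepted by: affine, unrestricted
usage: a: 1×; b: 1×; e [bound]: 0×
left-to-right use order: b, a
typing: ✓ — Q -> Q
ordered: ✗, unused: e — weakening required
linear: ✗, unused: e — weakening required
affine: ✓, at most one use each (a, b, e)
relevant: ✗, unused: e — weakening required
unrestricted: ✓, well-typed at Q -> Q; no restrictions here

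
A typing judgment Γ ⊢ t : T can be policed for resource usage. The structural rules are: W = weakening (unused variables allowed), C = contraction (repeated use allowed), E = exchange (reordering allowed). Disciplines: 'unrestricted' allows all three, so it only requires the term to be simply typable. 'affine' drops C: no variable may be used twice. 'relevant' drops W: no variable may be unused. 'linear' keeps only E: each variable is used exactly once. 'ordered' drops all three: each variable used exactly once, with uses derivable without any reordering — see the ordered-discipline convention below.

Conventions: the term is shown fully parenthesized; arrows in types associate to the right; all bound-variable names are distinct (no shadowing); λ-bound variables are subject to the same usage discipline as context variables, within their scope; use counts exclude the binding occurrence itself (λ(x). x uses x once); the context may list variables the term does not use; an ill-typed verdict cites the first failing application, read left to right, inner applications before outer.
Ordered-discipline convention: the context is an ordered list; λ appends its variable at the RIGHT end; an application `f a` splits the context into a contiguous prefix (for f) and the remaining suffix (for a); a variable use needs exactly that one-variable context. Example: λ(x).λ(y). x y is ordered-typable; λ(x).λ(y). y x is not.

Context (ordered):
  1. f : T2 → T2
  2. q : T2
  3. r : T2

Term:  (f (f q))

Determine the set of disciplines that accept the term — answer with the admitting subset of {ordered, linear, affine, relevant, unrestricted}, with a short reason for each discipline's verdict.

admitting disciplines: unrestricted
variable uses: f ×2, q ×1, r ×0
left-to-right use order: f, f, q
typing: ✓ — T2
ordered: ✗ — repeated use of f ×2; unused: r — weakening required
linear: ✗ — repeated use of f ×2; unused: r — weakening required
affine: ✗ — repeated use of f ×2
relevant: ✗ — unused: r — weakening required
unrestricted: ✓ — typability at T2 is all that's needed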